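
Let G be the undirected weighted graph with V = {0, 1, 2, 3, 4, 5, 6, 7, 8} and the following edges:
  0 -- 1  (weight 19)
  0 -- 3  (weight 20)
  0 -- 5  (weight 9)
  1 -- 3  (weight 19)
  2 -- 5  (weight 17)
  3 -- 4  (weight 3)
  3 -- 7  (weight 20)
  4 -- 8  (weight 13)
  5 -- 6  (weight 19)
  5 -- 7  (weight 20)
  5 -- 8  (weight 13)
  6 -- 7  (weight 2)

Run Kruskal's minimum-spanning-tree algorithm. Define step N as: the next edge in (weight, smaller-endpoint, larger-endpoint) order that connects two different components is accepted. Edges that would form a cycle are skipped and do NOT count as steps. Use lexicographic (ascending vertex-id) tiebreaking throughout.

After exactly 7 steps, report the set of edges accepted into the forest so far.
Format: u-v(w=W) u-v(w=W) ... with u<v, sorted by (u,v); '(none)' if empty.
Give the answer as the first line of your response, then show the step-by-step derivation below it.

0-1(w=19) 0-5(w=9) 2-5(w=17) 3-4(w=3) 4-8(w=13) 5-8(w=13) 6-7(w=2)

step 1: add edge 6-7 (w=2); MST = {6-7(w=2)}
step 2: add edge 3-4 (w=3); MST = {3-4(w=3) 6-7(w=2)}
step 3: add edge 0-5 (w=9); MST = {0-5(w=9) 3-4(w=3) 6-7(w=2)}
step 4: add edge 4-8 (w=13); MST = {0-5(w=9) 3-4(w=3) 4-8(w=13) 6-7(w=2)}
step 5: add edge 5-8 (w=13); MST = {0-5(w=9) 3-4(w=3) 4-8(w=13) 5-8(w=13) 6-7(w=2)}
step 6: add edge 2-5 (w=17); MST = {0-5(w=9) 2-5(w=17) 3-4(w=3) 4-8(w=13) 5-8(w=13) 6-7(w=2)}
step 7: add edge 0-1 (w=19); MST = {0-1(w=19) 0-5(w=9) 2-5(w=17) 3-4(w=3) 4-8(w=13) 5-8(w=13) 6-7(w=2)}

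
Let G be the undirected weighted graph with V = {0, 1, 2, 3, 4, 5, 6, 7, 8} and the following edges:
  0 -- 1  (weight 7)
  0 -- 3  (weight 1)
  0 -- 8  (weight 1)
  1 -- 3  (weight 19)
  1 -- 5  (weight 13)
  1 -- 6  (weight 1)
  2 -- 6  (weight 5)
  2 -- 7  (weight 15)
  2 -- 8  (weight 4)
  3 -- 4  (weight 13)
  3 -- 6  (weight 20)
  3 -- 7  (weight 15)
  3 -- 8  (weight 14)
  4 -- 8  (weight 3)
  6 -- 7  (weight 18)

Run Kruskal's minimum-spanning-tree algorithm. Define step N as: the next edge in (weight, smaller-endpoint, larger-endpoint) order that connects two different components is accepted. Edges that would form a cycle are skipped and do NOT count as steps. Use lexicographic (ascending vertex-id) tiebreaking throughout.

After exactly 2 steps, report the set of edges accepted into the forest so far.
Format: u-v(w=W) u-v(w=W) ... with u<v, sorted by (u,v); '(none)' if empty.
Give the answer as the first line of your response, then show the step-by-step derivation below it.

0-3(w=1) 0-8(w=1)

step 1: add edge 0-3 (w=1); MST = {0-3(w=1)}
step 2: add edge 0-8 (w=1); MST = {0-3(w=1) 0-8(w=1)}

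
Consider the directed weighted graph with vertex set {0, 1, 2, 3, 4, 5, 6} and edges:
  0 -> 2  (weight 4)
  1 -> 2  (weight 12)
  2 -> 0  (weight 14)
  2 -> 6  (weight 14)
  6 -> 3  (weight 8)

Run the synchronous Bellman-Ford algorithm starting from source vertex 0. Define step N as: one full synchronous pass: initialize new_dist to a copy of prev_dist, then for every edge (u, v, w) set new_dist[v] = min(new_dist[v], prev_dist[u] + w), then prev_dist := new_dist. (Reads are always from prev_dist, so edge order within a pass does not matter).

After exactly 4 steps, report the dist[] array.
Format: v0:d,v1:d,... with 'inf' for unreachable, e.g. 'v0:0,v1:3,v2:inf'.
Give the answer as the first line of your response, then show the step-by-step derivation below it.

v0:0,v1:inf,v2:4,v3:26,v4:inf,v5:inf,v6:18

step 1: dist = v0:0,v1:inf,v2:4,v3:inf,v4:inf,v5:inf,v6:inf
step 2: dist = v0:0,v1:inf,v2:4,v3:inf,v4:inf,v5:inf,v6:18
step 3: dist = v0:0,v1:inf,v2:4,v3:26,v4:inf,v5:inf,v6:18
step 4: dist = v0:0,v1:inf,v2:4,v3:26,v4:inf,v5:inf,v6:18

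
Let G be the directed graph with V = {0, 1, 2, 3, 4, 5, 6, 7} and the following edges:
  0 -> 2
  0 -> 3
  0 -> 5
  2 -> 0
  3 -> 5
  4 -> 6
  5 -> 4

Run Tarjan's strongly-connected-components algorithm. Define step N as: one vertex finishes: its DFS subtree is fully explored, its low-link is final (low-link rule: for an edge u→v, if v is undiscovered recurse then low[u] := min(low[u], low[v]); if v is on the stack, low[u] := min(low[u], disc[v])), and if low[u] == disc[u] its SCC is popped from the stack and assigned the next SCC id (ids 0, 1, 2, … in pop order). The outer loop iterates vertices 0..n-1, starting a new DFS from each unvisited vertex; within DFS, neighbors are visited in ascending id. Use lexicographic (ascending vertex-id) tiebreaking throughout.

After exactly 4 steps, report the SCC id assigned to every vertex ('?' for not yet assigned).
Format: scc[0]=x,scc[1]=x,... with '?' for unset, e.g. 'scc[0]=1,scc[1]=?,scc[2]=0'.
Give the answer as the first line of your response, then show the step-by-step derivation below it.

scc[0]=?,scc[1]=?,scc[2]=?,scc[3]=?,scc[4]=1,scc[5]=2,scc[6]=0,scc[7]=?

step 1: low=(low[0]=0,low[1]=?,low[2]=0,low[3]=?,low[4]=?,low[5]=?,low[6]=?,low[7]=?); scc=(scc[0]=?,scc[1]=?,scc[2]=?,scc[3]=?,scc[4]=?,scc[5]=?,scc[6]=?,scc[7]=?)
step 2: low=(low[0]=0,low[1]=?,low[2]=0,low[3]=2,low[4]=4,low[5]=3,low[6]=5,low[7]=?); scc=(scc[0]=?,scc[1]=?,scc[2]=?,scc[3]=?,scc[4]=?,scc[5]=?,scc[6]=0,scc[7]=?)
step 3: low=(low[0]=0,low[1]=?,low[2]=0,low[3]=2,low[4]=4,low[5]=3,low[6]=5,low[7]=?); scc=(scc[0]=?,scc[1]=?,scc[2]=?,scc[3]=?,scc[4]=1,scc[5]=?,scc[6]=0,scc[7]=?)
step 4: low=(low[0]=0,low[1]=?,low[2]=0,low[3]=2,low[4]=4,low[5]=3,low[6]=5,low[7]=?); scc=(scc[0]=?,scc[1]=?,scc[2]=?,scc[3]=?,scc[4]=1,scc[5]=2,scc[6]=0,scc[7]=?)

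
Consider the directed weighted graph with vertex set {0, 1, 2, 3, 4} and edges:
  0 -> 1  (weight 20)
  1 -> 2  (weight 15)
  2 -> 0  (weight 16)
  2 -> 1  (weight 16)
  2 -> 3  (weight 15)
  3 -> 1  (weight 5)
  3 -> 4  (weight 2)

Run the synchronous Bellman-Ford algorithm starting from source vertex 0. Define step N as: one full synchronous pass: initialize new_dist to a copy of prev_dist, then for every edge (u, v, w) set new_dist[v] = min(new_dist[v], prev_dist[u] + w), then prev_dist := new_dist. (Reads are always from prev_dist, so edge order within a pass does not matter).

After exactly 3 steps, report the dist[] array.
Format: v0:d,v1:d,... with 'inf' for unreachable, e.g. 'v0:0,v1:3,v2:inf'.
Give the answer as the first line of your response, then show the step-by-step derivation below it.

v0:0,v1:20,v2:35,v3:50,v4:inf

step 1: dist = v0:0,v1:20,v2:inf,v3:inf,v4:inf
step 2: dist = v0:0,v1:20,v2:35,v3:inf,v4:inf
step 3: dist = v0:0,v1:20,v2:35,v3:50,v4:inf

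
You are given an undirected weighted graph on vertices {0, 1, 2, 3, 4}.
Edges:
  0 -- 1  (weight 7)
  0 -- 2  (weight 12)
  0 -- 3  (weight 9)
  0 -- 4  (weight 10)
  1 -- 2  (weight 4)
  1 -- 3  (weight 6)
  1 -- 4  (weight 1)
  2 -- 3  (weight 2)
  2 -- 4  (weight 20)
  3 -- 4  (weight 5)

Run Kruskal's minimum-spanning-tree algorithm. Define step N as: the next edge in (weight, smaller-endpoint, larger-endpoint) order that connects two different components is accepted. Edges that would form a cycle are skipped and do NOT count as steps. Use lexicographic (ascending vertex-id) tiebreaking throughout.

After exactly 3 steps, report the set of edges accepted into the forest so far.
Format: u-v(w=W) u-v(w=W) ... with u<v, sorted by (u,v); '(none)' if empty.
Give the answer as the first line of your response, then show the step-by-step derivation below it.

1-2(w=4) 1-4(w=1) 2-3(w=2)

step 1: add edge 1-4 (w=1); MST = {1-4(w=1)}
step 2: add edge 2-3 (w=2); MST = {1-4(w=1) 2-3(w=2)}
step 3: add edge 1-2 (w=4); MST = {1-2(w=4) 1-4(w=1) 2-3(w=2)}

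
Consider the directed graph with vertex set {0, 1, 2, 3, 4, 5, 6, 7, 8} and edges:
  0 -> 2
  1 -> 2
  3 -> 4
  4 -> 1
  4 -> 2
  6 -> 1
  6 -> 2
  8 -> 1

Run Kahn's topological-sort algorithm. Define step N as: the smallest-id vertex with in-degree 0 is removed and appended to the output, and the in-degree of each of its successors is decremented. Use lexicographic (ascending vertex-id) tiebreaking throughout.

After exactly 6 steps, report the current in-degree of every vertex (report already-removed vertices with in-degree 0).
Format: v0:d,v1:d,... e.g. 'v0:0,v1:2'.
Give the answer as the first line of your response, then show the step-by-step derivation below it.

v0:0,v1:1,v2:1,v3:0,v4:0,v5:0,v6:0,v7:0,v8:0

step 1: output 0; order=[0]; indeg=(0,3,3,0,1,0,0,0,0)
step 2: output 3; order=[0,3]; indeg=(0,3,3,0,0,0,0,0,0)
step 3: output 4; order=[0,3,4]; indeg=(0,2,2,0,0,0,0,0,0)
step 4: output 5; order=[0,3,4,5]; indeg=(0,2,2,0,0,0,0,0,0)
step 5: output 6; order=[0,3,4,5,6]; indeg=(0,1,1,0,0,0,0,0,0)
step 6: output 7; order=[0,3,4,5,6,7]; indeg=(0,1,1,0,0,0,0,0,0)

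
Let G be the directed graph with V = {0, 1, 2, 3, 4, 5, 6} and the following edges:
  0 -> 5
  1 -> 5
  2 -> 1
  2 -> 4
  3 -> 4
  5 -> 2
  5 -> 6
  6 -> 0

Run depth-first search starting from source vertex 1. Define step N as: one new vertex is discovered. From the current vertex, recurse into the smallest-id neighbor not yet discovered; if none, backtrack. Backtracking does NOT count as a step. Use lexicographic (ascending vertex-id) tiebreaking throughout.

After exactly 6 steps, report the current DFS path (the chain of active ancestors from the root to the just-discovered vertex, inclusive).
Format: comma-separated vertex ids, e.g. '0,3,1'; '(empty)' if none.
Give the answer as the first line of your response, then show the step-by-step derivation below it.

1,5,6,0

step 1: discover 1; path=1; order=1
step 2: discover 5; path=1>5; order=1,5
step 3: discover 2; path=1>5>2; order=1,5,2
step 4: discover 4; path=1>5>2>4; order=1,5,2,4
step 5: discover 6; path=1>5>6; order=1,5,2,4,6
step 6: discover 0; path=1>5>6>0; order=1,5,2,4,6,0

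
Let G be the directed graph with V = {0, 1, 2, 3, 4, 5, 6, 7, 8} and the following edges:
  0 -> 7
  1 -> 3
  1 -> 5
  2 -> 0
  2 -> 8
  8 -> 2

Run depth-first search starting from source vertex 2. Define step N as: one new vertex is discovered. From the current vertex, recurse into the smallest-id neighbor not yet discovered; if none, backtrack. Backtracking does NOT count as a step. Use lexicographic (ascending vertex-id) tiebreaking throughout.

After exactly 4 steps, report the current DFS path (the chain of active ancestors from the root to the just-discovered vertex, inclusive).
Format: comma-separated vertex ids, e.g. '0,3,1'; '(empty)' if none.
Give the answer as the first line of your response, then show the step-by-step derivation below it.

2,8

step 1: discover 2; path=2; order=2
step 2: discover 0; path=2>0; order=2,0
step 3: discover 7; path=2>0>7; order=2,0,7
step 4: discover 8; path=2>8; order=2,0,7,8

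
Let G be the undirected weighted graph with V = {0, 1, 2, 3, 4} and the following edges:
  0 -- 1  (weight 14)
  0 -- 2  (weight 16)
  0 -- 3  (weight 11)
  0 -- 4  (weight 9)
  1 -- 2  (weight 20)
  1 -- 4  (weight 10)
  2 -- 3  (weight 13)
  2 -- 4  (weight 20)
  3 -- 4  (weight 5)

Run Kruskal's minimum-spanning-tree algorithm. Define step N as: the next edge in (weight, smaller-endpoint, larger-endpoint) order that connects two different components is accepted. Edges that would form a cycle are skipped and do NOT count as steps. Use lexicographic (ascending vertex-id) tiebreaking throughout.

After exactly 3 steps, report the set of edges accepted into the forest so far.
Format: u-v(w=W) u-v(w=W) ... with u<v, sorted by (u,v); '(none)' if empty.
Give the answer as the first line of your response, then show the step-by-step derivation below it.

0-4(w=9) 1-4(w=10) 3-4(w=5)

step 1: add edge 3-4 (w=5); MST = {3-4(w=5)}
step 2: add edge 0-4 (w=9); MST = {0-4(w=9) 3-4(w=5)}
step 3: add edge 1-4 (w=10); MST = {0-4(w=9) 1-4(w=10) 3-4(w=5)}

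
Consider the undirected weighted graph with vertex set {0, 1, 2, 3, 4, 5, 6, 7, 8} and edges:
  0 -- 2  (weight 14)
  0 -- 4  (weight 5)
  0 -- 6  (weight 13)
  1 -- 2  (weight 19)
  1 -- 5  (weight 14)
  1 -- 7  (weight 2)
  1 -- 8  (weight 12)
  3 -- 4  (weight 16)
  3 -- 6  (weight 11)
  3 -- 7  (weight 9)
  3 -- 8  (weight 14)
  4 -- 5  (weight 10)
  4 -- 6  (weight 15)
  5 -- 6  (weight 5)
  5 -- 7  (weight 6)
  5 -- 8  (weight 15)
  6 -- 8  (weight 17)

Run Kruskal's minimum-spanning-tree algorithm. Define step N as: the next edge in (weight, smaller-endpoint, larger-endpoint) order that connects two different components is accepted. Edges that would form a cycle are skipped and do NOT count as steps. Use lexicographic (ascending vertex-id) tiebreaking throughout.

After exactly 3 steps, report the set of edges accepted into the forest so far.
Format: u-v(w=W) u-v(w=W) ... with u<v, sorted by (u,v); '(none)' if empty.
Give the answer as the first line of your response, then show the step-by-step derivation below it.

0-4(w=5) 1-7(w=2) 5-6(w=5)

step 1: add edge 1-7 (w=2); MST = {1-7(w=2)}
step 2: add edge 0-4 (w=5); MST = {0-4(w=5) 1-7(w=2)}
step 3: add edge 5-6 (w=5); MST = {0-4(w=5) 1-7(w=2) 5-6(w=5)}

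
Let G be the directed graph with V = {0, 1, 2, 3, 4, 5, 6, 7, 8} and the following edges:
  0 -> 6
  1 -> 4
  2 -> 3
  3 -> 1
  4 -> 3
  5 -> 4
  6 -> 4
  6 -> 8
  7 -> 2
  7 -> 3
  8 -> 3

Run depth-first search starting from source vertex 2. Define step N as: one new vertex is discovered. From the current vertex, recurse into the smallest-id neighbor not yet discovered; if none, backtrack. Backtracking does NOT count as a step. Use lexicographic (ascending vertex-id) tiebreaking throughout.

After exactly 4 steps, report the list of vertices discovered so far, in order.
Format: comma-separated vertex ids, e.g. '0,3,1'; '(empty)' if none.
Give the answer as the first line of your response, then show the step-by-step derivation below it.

2,3,1,4

step 1: discover 2; path=2; order=2
step 2: discover 3; path=2>3; order=2,3
step 3: discover 1; path=2>3>1; order=2,3,1
step 4: discover 4; path=2>3>1>4; order=2,3,1,4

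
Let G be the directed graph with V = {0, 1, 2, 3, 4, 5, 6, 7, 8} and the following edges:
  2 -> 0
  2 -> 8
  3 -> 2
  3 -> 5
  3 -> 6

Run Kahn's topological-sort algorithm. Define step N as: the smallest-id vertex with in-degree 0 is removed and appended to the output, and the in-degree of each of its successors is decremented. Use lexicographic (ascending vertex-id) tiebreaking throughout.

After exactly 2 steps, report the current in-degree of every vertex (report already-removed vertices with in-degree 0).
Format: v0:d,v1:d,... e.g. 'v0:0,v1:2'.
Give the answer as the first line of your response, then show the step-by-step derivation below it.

v0:1,v1:0,v2:0,v3:0,v4:0,v5:0,v6:0,v7:0,v8:1

step 1: output 1; order=[1]; indeg=(1,0,1,0,0,1,1,0,1)
step 2: output 3; order=[1,3]; indeg=(1,0,0,0,0,0,0,0,1)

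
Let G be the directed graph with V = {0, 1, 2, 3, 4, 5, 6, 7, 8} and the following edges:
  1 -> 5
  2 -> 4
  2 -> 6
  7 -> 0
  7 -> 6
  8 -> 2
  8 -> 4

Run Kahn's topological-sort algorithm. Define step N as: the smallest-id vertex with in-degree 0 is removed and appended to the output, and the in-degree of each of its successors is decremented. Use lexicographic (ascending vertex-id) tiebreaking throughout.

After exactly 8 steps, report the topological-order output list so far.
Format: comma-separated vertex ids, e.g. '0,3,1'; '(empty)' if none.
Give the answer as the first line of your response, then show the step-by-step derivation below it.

1,3,5,7,0,8,2,4

step 1: output 1; order=[1]; indeg=(1,0,1,0,2,0,2,0,0)
step 2: output 3; order=[1,3]; indeg=(1,0,1,0,2,0,2,0,0)
step 3: output 5; order=[1,3,5]; indeg=(1,0,1,0,2,0,2,0,0)
step 4: output 7; order=[1,3,5,7]; indeg=(0,0,1,0,2,0,1,0,0)
step 5: output 0; order=[1,3,5,7,0]; indeg=(0,0,1,0,2,0,1,0,0)
step 6: output 8; order=[1,3,5,7,0,8]; indeg=(0,0,0,0,1,0,1,0,0)
step 7: output 2; order=[1,3,5,7,0,8,2]; indeg=(0,0,0,0,0,0,0,0,0)
step 8: output 4; order=[1,3,5,7,0,8,2,4]; indeg=(0,0,0,0,0,0,0,0,0)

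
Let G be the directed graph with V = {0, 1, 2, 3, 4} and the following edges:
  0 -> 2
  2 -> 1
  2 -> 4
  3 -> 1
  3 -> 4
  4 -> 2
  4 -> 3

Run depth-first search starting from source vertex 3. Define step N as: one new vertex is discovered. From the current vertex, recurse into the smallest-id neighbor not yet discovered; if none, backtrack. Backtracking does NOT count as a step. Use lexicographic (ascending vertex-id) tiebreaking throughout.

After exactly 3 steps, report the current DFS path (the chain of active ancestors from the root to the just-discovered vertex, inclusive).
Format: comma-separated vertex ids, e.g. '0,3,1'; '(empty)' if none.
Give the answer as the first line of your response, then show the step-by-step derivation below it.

3,4

step 1: discover 3; path=3; order=3
step 2: discover 1; path=3>1; order=3,1
step 3: discover 4; path=3>4; order=3,1,4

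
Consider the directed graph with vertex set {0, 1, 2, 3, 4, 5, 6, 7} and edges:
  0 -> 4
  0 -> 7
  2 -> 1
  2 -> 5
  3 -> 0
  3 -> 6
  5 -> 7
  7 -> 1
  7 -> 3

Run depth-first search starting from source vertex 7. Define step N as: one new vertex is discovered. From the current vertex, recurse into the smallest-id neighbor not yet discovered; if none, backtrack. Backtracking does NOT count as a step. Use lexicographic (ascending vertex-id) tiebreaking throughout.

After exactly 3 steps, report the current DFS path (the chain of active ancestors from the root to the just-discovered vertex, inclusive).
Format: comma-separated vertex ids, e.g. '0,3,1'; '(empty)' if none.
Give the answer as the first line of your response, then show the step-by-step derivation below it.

7,3

step 1: discover 7; path=7; order=7
step 2: discover 1; path=7>1; order=7,1
step 3: discover 3; path=7>3; order=7,1,3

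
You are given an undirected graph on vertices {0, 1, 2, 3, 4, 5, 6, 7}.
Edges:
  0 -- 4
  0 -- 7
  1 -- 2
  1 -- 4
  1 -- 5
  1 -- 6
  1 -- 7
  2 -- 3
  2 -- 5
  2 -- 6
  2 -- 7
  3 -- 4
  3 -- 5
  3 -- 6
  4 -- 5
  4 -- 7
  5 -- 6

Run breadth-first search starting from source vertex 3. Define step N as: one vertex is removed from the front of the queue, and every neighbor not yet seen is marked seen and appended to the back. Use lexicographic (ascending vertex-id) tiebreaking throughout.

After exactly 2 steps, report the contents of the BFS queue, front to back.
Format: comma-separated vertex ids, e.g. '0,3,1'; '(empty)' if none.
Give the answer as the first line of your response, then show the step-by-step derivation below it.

4,5,6,1,7

step 1: dequeue 3; queue=[2,4,5,6]; order=3
step 2: dequeue 2; queue=[4,5,6,1,7]; order=3,2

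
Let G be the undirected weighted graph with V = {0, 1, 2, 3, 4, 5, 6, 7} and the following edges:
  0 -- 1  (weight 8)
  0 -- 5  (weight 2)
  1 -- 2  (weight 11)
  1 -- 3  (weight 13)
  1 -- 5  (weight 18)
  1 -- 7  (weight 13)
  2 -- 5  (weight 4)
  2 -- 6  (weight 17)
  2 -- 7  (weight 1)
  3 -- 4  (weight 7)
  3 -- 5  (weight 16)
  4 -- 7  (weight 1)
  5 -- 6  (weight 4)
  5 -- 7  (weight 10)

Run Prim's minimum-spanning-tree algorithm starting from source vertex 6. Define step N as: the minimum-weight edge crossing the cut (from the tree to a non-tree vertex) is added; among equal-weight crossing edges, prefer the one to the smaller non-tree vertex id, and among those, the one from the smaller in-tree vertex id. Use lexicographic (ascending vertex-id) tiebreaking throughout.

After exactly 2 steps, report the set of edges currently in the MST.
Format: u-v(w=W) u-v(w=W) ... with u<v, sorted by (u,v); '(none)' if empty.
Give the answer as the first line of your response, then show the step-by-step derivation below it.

0-5(w=2) 5-6(w=4)

step 1: add edge 5-6 (w=4); MST = {5-6(w=4)}
step 2: add edge 0-5 (w=2); MST = {0-5(w=2) 5-6(w=4)}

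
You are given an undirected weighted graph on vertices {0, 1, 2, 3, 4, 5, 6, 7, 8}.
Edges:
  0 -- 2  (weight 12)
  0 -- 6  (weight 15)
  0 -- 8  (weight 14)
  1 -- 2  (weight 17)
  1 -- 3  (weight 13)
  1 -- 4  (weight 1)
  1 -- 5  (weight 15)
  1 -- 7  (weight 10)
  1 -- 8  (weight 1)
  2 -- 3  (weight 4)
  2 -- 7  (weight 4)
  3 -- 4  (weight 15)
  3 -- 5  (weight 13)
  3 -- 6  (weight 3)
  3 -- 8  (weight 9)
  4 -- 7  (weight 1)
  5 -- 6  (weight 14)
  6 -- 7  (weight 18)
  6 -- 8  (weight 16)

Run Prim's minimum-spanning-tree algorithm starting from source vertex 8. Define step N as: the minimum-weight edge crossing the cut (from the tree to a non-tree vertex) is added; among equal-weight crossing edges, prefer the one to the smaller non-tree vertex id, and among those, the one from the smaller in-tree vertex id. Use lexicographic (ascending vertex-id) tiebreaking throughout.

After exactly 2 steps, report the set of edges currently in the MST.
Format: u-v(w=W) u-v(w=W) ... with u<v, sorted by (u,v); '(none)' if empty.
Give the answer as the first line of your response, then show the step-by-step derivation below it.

1-4(w=1) 1-8(w=1)

step 1: add edge 1-8 (w=1); MST = {1-8(w=1)}
step 2: add edge 1-4 (w=1); MST = {1-4(w=1) 1-8(w=1)}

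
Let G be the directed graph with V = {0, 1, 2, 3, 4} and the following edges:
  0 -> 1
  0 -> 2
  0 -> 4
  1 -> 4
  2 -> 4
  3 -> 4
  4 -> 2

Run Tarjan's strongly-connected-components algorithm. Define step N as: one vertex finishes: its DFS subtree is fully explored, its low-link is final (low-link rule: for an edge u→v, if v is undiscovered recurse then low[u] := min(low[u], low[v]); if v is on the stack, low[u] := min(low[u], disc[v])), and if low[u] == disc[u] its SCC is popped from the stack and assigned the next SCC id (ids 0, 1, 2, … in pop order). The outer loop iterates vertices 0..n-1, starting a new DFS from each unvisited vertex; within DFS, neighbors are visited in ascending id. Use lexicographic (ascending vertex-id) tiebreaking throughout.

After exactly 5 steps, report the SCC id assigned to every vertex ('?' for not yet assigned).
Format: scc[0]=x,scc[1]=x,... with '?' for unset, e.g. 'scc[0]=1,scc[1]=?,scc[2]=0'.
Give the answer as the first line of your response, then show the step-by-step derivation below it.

scc[0]=2,scc[1]=1,scc[2]=0,scc[3]=3,scc[4]=0

step 1: low=(low[0]=0,low[1]=1,low[2]=2,low[3]=?,low[4]=2); scc=(scc[0]=?,scc[1]=?,scc[2]=?,scc[3]=?,scc[4]=?)
step 2: low=(low[0]=0,low[1]=1,low[2]=2,low[3]=?,low[4]=2); scc=(scc[0]=?,scc[1]=?,scc[2]=0,scc[3]=?,scc[4]=0)
step 3: low=(low[0]=0,low[1]=1,low[2]=2,low[3]=?,low[4]=2); scc=(scc[0]=?,scc[1]=1,scc[2]=0,scc[3]=?,scc[4]=0)
step 4: low=(low[0]=0,low[1]=1,low[2]=2,low[3]=?,low[4]=2); scc=(scc[0]=2,scc[1]=1,scc[2]=0,scc[3]=?,scc[4]=0)
step 5: low=(low[0]=0,low[1]=1,low[2]=2,low[3]=4,low[4]=2); scc=(scc[0]=2,scc[1]=1,scc[2]=0,scc[3]=3,scc[4]=0)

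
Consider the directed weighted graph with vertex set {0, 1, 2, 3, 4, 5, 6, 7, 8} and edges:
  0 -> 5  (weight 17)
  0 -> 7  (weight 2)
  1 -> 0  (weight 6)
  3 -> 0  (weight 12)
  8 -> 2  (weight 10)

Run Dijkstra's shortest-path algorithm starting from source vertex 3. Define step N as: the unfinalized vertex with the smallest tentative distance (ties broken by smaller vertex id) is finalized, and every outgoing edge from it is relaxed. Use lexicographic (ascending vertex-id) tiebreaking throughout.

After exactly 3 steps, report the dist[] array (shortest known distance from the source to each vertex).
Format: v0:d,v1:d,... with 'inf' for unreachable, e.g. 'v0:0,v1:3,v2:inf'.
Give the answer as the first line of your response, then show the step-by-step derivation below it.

v0:12,v1:inf,v2:inf,v3:0,v4:inf,v5:29,v6:inf,v7:14,v8:inf

step 1: dist = v0:12,v1:inf,v2:inf,v3:0,v4:inf,v5:inf,v6:inf,v7:inf,v8:inf
step 2: dist = v0:12,v1:inf,v2:inf,v3:0,v4:inf,v5:29,v6:inf,v7:14,v8:inf
step 3: dist = v0:12,v1:inf,v2:inf,v3:0,v4:inf,v5:29,v6:inf,v7:14,v8:inf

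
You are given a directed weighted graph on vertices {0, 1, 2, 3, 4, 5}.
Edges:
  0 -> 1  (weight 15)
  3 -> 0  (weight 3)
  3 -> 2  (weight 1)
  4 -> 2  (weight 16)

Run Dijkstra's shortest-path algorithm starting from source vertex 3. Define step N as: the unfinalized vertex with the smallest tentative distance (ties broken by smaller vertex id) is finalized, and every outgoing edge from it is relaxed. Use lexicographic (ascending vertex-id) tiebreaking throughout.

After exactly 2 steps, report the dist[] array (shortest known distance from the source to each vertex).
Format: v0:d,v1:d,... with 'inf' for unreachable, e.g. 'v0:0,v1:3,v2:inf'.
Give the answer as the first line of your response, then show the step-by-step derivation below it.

v0:3,v1:inf,v2:1,v3:0,v4:inf,v5:inf

step 1: dist = v0:3,v1:inf,v2:1,v3:0,v4:inf,v5:inf
step 2: dist = v0:3,v1:inf,v2:1,v3:0,v4:inf,v5:inf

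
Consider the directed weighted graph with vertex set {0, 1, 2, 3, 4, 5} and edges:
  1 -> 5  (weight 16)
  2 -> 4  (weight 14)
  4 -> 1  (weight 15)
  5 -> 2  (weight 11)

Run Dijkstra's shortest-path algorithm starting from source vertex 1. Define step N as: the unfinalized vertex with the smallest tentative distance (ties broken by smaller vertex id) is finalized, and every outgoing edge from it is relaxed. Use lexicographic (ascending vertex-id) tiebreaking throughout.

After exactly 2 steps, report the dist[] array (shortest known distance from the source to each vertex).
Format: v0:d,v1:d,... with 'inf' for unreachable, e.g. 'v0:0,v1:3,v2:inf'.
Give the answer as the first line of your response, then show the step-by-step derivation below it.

v0:inf,v1:0,v2:27,v3:inf,v4:inf,v5:16

step 1: dist = v0:inf,v1:0,v2:inf,v3:inf,v4:inf,v5:16
step 2: dist = v0:inf,v1:0,v2:27,v3:inf,v4:inf,v5:16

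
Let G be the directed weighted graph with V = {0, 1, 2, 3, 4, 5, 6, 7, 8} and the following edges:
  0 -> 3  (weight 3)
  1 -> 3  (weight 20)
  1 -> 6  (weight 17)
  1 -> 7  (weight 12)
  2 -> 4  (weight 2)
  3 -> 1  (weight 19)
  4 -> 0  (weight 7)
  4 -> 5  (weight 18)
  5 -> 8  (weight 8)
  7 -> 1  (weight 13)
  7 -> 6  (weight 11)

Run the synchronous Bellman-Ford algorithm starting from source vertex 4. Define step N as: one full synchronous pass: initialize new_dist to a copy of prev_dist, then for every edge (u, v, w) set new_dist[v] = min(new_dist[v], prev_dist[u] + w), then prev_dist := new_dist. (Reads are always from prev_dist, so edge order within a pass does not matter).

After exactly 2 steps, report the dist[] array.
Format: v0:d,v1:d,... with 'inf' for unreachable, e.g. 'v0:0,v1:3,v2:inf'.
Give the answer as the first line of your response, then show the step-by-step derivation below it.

v0:7,v1:inf,v2:inf,v3:10,v4:0,v5:18,v6:inf,v7:inf,v8:26

step 1: dist = v0:7,v1:inf,v2:inf,v3:inf,v4:0,v5:18,v6:inf,v7:inf,v8:inf
step 2: dist = v0:7,v1:inf,v2:inf,v3:10,v4:0,v5:18,v6:inf,v7:inf,v8:26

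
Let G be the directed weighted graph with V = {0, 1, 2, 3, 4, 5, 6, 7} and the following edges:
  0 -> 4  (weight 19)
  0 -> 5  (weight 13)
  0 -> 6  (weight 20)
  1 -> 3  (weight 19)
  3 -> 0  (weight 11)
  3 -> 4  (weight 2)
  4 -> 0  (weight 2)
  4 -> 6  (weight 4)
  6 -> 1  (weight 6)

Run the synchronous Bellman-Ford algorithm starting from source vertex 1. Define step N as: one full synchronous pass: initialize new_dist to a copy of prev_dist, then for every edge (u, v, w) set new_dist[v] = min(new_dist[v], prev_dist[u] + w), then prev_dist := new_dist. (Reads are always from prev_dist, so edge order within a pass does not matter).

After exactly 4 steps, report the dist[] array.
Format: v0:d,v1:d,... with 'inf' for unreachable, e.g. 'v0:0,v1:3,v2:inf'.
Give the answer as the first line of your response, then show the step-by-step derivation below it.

v0:23,v1:0,v2:inf,v3:19,v4:21,v5:36,v6:25,v7:inf

step 1: dist = v0:inf,v1:0,v2:inf,v3:19,v4:inf,v5:inf,v6:inf,v7:inf
step 2: dist = v0:30,v1:0,v2:inf,v3:19,v4:21,v5:inf,v6:inf,v7:inf
step 3: dist = v0:23,v1:0,v2:inf,v3:19,v4:21,v5:43,v6:25,v7:inf
step 4: dist = v0:23,v1:0,v2:inf,v3:19,v4:21,v5:36,v6:25,v7:inf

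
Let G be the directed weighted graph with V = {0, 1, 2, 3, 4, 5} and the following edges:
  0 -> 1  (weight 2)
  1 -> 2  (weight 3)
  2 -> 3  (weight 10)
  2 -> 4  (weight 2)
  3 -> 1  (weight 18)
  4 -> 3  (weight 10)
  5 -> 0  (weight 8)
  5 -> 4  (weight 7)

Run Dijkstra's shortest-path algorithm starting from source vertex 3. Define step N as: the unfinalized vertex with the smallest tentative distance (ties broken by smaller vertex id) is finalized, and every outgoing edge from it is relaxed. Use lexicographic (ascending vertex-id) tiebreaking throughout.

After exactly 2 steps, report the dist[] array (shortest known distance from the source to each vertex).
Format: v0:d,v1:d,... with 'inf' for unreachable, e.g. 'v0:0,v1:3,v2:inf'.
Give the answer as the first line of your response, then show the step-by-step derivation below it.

v0:inf,v1:18,v2:21,v3:0,v4:inf,v5:inf

step 1: dist = v0:inf,v1:18,v2:inf,v3:0,v4:inf,v5:inf
step 2: dist = v0:inf,v1:18,v2:21,v3:0,v4:inf,v5:inf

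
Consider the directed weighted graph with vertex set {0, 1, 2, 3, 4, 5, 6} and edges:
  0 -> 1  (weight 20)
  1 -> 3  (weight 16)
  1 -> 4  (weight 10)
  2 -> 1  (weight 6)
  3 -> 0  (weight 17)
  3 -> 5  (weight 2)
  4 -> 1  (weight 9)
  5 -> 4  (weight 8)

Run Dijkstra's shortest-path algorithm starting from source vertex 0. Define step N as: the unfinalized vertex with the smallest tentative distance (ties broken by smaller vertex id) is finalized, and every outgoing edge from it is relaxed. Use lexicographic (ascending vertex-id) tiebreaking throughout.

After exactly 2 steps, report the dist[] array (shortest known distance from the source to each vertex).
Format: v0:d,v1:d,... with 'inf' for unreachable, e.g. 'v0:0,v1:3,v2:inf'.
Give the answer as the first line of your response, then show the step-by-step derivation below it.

v0:0,v1:20,v2:inf,v3:36,v4:30,v5:inf,v6:inf

step 1: dist = v0:0,v1:20,v2:inf,v3:inf,v4:inf,v5:inf,v6:inf
step 2: dist = v0:0,v1:20,v2:inf,v3:36,v4:30,v5:inf,v6:inf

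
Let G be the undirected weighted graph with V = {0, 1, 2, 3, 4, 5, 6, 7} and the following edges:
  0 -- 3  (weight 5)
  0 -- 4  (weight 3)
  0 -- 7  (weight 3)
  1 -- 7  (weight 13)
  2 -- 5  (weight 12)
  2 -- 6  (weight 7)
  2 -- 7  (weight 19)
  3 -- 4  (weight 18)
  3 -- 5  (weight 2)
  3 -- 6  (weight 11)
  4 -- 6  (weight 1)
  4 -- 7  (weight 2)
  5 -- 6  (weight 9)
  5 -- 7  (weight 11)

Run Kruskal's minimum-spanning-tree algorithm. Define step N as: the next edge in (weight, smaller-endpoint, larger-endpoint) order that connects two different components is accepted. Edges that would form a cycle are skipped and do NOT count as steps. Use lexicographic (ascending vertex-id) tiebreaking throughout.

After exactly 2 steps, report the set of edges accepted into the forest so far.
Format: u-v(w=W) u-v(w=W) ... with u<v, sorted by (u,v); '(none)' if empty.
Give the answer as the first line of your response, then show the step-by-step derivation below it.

3-5(w=2) 4-6(w=1)

step 1: add edge 4-6 (w=1); MST = {4-6(w=1)}
step 2: add edge 3-5 (w=2); MST = {3-5(w=2) 4-6(w=1)}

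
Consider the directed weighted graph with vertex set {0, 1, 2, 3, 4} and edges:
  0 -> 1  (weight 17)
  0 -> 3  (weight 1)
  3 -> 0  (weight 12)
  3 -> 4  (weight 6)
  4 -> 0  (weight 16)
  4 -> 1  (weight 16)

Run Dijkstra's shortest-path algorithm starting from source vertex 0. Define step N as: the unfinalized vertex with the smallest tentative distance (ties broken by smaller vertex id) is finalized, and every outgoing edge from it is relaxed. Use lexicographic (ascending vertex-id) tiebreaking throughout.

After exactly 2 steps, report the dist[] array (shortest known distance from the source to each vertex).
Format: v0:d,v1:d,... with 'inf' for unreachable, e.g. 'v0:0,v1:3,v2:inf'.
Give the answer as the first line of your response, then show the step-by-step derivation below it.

v0:0,v1:17,v2:inf,v3:1,v4:7

step 1: dist = v0:0,v1:17,v2:inf,v3:1,v4:inf
step 2: dist = v0:0,v1:17,v2:inf,v3:1,v4:7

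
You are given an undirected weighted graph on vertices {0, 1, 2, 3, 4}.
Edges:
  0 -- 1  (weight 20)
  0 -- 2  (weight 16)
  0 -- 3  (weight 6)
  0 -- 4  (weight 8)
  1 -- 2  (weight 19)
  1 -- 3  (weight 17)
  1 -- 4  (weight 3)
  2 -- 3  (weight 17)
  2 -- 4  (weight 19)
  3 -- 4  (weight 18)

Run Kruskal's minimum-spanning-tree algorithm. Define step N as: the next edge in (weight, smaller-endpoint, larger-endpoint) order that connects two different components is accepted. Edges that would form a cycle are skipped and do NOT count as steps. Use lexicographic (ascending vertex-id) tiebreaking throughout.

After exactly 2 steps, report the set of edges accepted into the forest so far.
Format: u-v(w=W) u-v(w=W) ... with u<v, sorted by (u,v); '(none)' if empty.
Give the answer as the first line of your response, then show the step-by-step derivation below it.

0-3(w=6) 1-4(w=3)

step 1: add edge 1-4 (w=3); MST = {1-4(w=3)}
step 2: add edge 0-3 (w=6); MST = {0-3(w=6) 1-4(w=3)}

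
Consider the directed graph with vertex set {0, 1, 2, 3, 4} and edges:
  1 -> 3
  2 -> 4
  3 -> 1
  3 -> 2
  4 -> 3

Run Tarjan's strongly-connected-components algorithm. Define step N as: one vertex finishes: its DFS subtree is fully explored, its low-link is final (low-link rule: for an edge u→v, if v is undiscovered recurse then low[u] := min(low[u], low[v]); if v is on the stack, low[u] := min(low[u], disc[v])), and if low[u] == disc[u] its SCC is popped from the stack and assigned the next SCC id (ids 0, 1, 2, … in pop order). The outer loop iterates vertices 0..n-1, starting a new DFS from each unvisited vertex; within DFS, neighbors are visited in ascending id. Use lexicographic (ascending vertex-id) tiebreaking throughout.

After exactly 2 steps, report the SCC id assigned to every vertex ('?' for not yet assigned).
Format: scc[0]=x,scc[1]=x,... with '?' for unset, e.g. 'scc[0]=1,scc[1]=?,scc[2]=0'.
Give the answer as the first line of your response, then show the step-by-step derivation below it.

scc[0]=0,scc[1]=?,scc[2]=?,scc[3]=?,scc[4]=?

step 1: low=(low[0]=0,low[1]=?,low[2]=?,low[3]=?,low[4]=?); scc=(scc[0]=0,scc[1]=?,scc[2]=?,scc[3]=?,scc[4]=?)
step 2: low=(low[0]=0,low[1]=1,low[2]=3,low[3]=1,low[4]=2); scc=(scc[0]=0,scc[1]=?,scc[2]=?,scc[3]=?,scc[4]=?)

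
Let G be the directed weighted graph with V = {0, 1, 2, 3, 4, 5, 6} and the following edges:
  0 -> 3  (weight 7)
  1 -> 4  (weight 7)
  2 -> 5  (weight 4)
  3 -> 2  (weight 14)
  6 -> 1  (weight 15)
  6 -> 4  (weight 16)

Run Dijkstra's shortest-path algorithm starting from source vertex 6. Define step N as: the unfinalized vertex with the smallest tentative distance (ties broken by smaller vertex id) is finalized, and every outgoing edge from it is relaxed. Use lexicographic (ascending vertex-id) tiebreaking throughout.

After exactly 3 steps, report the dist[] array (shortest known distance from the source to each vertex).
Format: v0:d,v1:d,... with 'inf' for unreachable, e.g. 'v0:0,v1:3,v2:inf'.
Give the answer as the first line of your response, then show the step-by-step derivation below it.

v0:inf,v1:15,v2:inf,v3:inf,v4:16,v5:inf,v6:0

step 1: dist = v0:inf,v1:15,v2:inf,v3:inf,v4:16,v5:inf,v6:0
step 2: dist = v0:inf,v1:15,v2:inf,v3:inf,v4:16,v5:inf,v6:0
step 3: dist = v0:inf,v1:15,v2:inf,v3:inf,v4:16,v5:inf,v6:0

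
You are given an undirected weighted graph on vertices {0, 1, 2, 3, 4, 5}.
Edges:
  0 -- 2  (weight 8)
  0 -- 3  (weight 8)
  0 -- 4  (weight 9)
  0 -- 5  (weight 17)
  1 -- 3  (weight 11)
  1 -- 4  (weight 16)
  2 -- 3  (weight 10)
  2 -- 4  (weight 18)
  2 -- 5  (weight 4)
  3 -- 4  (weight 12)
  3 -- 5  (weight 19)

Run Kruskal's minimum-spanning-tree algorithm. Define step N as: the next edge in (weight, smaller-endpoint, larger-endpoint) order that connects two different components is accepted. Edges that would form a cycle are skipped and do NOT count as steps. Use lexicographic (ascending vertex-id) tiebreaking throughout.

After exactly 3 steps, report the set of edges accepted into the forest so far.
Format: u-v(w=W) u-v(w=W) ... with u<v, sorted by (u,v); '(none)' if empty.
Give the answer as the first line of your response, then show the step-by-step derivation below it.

0-2(w=8) 0-3(w=8) 2-5(w=4)

step 1: add edge 2-5 (w=4); MST = {2-5(w=4)}
step 2: add edge 0-2 (w=8); MST = {0-2(w=8) 2-5(w=4)}
step 3: add edge 0-3 (w=8); MST = {0-2(w=8) 0-3(w=8) 2-5(w=4)}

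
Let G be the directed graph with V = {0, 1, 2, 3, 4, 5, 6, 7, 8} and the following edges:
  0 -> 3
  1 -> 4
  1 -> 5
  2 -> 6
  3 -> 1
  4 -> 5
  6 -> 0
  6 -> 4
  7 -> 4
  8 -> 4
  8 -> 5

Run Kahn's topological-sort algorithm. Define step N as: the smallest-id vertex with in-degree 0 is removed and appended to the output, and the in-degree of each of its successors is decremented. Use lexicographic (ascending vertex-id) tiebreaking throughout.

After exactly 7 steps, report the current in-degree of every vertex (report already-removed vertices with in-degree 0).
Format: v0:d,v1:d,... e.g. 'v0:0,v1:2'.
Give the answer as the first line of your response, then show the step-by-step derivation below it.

v0:0,v1:0,v2:0,v3:0,v4:0,v5:1,v6:0,v7:0,v8:0

step 1: output 2; order=[2]; indeg=(1,1,0,1,4,3,0,0,0)
step 2: output 6; order=[2,6]; indeg=(0,1,0,1,3,3,0,0,0)
step 3: output 0; order=[2,6,0]; indeg=(0,1,0,0,3,3,0,0,0)
step 4: output 3; order=[2,6,0,3]; indeg=(0,0,0,0,3,3,0,0,0)
step 5: output 1; order=[2,6,0,3,1]; indeg=(0,0,0,0,2,2,0,0,0)
step 6: output 7; order=[2,6,0,3,1,7]; indeg=(0,0,0,0,1,2,0,0,0)
step 7: output 8; order=[2,6,0,3,1,7,8]; indeg=(0,0,0,0,0,1,0,0,0)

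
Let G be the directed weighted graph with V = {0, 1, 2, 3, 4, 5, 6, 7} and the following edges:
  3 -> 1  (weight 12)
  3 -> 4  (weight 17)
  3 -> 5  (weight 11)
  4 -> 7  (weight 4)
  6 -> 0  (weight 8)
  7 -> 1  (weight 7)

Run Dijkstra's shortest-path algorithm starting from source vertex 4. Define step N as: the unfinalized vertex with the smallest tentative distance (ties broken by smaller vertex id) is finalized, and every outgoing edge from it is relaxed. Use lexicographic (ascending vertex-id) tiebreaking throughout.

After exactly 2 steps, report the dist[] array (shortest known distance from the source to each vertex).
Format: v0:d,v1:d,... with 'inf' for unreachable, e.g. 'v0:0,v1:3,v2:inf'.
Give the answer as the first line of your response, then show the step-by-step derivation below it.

v0:inf,v1:11,v2:inf,v3:inf,v4:0,v5:inf,v6:inf,v7:4

step 1: dist = v0:inf,v1:inf,v2:inf,v3:inf,v4:0,v5:inf,v6:inf,v7:4
step 2: dist = v0:inf,v1:11,v2:inf,v3:inf,v4:0,v5:inf,v6:inf,v7:4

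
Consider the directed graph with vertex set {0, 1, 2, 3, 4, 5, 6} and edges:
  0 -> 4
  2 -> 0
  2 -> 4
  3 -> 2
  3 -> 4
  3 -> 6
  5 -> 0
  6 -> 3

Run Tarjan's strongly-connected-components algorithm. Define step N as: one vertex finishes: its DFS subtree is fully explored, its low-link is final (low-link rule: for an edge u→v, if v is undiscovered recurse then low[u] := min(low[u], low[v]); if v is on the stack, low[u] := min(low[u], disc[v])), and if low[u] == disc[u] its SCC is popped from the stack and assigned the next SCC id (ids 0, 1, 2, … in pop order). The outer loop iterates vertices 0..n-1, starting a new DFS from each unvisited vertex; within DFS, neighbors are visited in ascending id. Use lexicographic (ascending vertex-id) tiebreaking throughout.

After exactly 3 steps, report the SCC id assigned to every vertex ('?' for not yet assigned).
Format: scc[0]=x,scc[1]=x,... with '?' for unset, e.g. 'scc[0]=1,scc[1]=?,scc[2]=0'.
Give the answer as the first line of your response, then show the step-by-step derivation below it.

scc[0]=1,scc[1]=2,scc[2]=?,scc[3]=?,scc[4]=0,scc[5]=?,scc[6]=?

step 1: low=(low[0]=0,low[1]=?,low[2]=?,low[3]=?,low[4]=1,low[5]=?,low[6]=?); scc=(scc[0]=?,scc[1]=?,scc[2]=?,scc[3]=?,scc[4]=0,scc[5]=?,scc[6]=?)
step 2: low=(low[0]=0,low[1]=?,low[2]=?,low[3]=?,low[4]=1,low[5]=?,low[6]=?); scc=(scc[0]=1,scc[1]=?,scc[2]=?,scc[3]=?,scc[4]=0,scc[5]=?,scc[6]=?)
step 3: low=(low[0]=0,low[1]=2,low[2]=?,low[3]=?,low[4]=1,low[5]=?,low[6]=?); scc=(scc[0]=1,scc[1]=2,scc[2]=?,scc[3]=?,scc[4]=0,scc[5]=?,scc[6]=?)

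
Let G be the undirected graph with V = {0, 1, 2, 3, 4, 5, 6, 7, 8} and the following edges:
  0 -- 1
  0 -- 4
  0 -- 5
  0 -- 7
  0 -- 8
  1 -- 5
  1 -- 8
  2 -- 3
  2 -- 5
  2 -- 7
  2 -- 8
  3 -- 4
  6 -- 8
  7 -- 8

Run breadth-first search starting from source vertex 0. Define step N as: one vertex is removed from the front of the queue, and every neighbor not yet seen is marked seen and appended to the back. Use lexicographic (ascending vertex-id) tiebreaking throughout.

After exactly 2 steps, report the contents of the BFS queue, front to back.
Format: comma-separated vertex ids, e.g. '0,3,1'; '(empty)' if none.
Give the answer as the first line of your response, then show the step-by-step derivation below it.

4,5,7,8

step 1: dequeue 0; queue=[1,4,5,7,8]; order=0
step 2: dequeue 1; queue=[4,5,7,8]; order=0,1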